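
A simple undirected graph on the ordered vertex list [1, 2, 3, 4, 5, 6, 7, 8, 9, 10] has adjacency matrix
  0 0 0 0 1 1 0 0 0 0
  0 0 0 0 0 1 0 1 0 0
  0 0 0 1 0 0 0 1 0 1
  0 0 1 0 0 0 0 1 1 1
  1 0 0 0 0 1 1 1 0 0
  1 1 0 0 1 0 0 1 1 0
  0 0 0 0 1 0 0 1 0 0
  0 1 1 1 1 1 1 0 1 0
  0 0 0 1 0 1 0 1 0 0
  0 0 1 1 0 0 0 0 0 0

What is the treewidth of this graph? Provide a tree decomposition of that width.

Each bag holds 3 vertices, so the decomposition has width 2, which upper-bounds the treewidth. On the other hand G contains the 3-clique {3, 4, 8}. A clique must lie in a single bag of any decomposition, so no decomposition can have width below 2. The upper and lower bounds meet at 2, so that is the treewidth.

Treewidth 2.
Bags: B1 = {5, 6, 8}  B2 = {6, 8, 9}  B3 = {2, 6, 8}  B4 = {4, 8, 9}  B5 = {3, 4, 8}  B6 = {3, 4, 10}  B7 = {5, 7, 8}  B8 = {1, 5, 6}
Tree: B1–B2, B2–B3, B2–B4, B4–B5, B5–B6, B1–B7, B1–B8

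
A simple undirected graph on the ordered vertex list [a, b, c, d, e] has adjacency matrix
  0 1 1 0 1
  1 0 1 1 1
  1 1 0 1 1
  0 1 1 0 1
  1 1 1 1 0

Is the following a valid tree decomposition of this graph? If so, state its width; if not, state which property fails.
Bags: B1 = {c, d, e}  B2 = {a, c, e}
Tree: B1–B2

No — vertex b appears in no bag.

A tree decomposition must satisfy three properties: every vertex lies in some bag; for every edge, both endpoints lie together in some bag; and for every vertex, the bags containing it form a connected subtree. Here vertex b appears in no bag, so the decomposition is invalid.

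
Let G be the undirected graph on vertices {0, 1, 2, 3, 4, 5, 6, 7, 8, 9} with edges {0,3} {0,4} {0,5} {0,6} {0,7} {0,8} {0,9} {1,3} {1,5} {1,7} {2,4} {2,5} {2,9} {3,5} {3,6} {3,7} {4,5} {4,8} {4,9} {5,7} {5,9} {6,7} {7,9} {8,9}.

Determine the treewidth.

3

A width-3 tree decomposition is:
Bags: B1 = {0, 5, 7, 9}  B2 = {0, 4, 5, 9}  B3 = {0, 3, 5, 7}  B4 = {1, 3, 5, 7}  B5 = {2, 4, 5, 9}  B6 = {0, 4, 8, 9}  B7 = {0, 3, 6, 7}
Tree: B1–B2, B1–B3, B3–B4, B2–B5, B2–B6, B3–B7
Every bag has size at most 4, so the width is 4 − 1 = 3 and tw(G) ≤ 3. On the other hand G contains the 4-clique {0, 4, 8, 9}. A clique must lie in a single bag of any decomposition, so no decomposition can have width below 3. The upper and lower bounds meet at 3, so that is the treewidth.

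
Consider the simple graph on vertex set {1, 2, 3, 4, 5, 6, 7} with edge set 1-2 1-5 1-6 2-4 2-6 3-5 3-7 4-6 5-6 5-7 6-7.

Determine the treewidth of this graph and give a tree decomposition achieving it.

Every bag has size at most 3, so the width is 3 − 1 = 2 and tw(G) ≤ 2. For the lower bound, the 3 vertices {3, 5, 7} are pairwise adjacent, and any tree decomposition puts a clique entirely inside one bag — forcing width ≥ 2. Therefore the treewidth is 2.

Treewidth 2.
Bags: B1 = {1, 2, 6}  B2 = {1, 5, 6}  B3 = {2, 4, 6}  B4 = {5, 6, 7}  B5 = {3, 5, 7}
Tree: B1–B2, B1–B3, B2–B4, B4–B5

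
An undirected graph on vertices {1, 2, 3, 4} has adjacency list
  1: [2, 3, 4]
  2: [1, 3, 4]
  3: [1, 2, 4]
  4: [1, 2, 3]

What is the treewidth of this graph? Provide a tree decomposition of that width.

With just one bag of size 4, the width is 4 − 1 = 3, so tw(G) ≤ 3. Conversely, {1, 2, 3, 4} is a clique of size 4, and the vertices of any clique must share a bag in every tree decomposition; so some bag has ≥ 4 vertices and tw(G) ≥ 3. Hence tw(G) = 3 exactly.

Treewidth 3.
One such decomposition:
Bags: B1 = {1, 2, 3, 4}
Tree: (single bag)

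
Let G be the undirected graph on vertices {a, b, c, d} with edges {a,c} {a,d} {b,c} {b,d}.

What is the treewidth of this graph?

A width-2 tree decomposition is:
Bags: B1 = {a, b, c}  B2 = {a, b, d}
Tree: B1–B2
The largest bag has 3 vertices, giving width 2; this decomposition certifies tw(G) ≤ 2. The edges b–c–a–d–b form a cycle, so G is not a tree and its treewidth is at least 2. Hence tw(G) = 2 exactly.

2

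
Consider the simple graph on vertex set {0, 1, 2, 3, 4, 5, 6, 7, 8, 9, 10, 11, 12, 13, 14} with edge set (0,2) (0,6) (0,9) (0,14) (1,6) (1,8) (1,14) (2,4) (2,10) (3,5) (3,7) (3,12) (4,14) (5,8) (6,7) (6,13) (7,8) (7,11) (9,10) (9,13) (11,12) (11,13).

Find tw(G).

A width-3 tree decomposition is:
Bags: B1 = {3, 5, 11, 12}  B2 = {3, 5, 7, 11}  B3 = {5, 7, 8, 11}  B4 = {7, 8, 11, 13}  B5 = {6, 7, 8, 13}  B6 = {1, 6, 8, 13}  B7 = {1, 6, 9, 13}  B8 = {0, 1, 6, 9}  B9 = {0, 1, 9, 14}  B10 = {0, 9, 10, 14}  B11 = {0, 2, 10, 14}  B12 = {2, 4, 10, 14}
Tree: B1–B2, B2–B3, B3–B4, B4–B5, B5–B6, B6–B7, B7–B8, B8–B9, B9–B10, B10–B11, B11–B12
The largest bag has 4 vertices, giving width 3; this decomposition certifies tw(G) ≤ 3. For the lower bound: the 4 vertex sets {3,5,12}, {11}, {7}, {1,6,8,13} are disjoint, each induces a connected subgraph, and every pair is joined by at least one edge of G. Contracting each set to a single vertex therefore yields K_{4} as a minor, and since treewidth is minor-monotone, tw(G) ≥ tw(K_{4}) = 3. Hence tw(G) = 3 exactly.

3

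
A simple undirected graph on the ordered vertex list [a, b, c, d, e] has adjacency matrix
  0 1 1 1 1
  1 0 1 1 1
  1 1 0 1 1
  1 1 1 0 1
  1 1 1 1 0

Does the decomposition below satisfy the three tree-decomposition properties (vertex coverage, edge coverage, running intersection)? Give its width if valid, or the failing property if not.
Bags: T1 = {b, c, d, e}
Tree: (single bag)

No — vertex a appears in no bag.

A tree decomposition must satisfy three properties: every vertex lies in some bag; for every edge, both endpoints lie together in some bag; and for every vertex, the bags containing it form a connected subtree. Here vertex a appears in no bag, so the decomposition is invalid.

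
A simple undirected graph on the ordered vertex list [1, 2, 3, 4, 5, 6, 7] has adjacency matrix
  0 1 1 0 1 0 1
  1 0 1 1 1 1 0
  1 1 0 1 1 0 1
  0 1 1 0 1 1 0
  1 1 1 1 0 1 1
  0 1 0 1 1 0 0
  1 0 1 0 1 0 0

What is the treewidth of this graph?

A width-3 tree decomposition is:
Bags: B1 = {1, 3, 5, 7}  B2 = {1, 2, 3, 5}  B3 = {2, 3, 4, 5}  B4 = {2, 4, 5, 6}
Tree: B1–B2, B2–B3, B3–B4
Each bag holds 4 vertices, so the decomposition has width 3, which upper-bounds the treewidth. For the lower bound, the 4 vertices {1, 2, 3, 5} are pairwise adjacent, and any tree decomposition puts a clique entirely inside one bag — forcing width ≥ 3. Combining the bounds, tw(G) = 3.

3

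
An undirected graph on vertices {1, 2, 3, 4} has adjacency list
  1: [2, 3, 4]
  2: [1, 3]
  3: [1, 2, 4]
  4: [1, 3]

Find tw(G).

2

A width-2 tree decomposition is:
Bags: B1 = {1, 2, 3}  B2 = {1, 3, 4}
Tree: B1–B2
The largest bag has 3 vertices, giving width 2; this decomposition certifies tw(G) ≤ 2. Conversely, {1, 2, 3} is a clique of size 3, and the vertices of any clique must share a bag in every tree decomposition; so some bag has ≥ 3 vertices and tw(G) ≥ 2. Hence tw(G) = 2 exactly.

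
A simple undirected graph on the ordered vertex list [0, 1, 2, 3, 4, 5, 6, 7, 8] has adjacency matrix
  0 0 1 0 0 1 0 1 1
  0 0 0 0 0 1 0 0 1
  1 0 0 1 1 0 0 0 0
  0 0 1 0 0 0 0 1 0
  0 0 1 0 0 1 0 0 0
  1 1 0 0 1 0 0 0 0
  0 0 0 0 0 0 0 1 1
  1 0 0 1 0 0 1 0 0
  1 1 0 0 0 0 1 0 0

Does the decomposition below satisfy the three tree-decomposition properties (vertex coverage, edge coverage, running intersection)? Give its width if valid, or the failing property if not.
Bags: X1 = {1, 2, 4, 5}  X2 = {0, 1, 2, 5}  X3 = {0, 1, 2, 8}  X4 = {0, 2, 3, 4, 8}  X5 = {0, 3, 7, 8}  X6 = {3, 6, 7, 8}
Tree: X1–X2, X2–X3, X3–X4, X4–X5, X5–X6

A tree decomposition must satisfy three properties: every vertex lies in some bag; for every edge, both endpoints lie together in some bag; and for every vertex, the bags containing it form a connected subtree. Here bags containing vertex 4 are not connected in the tree, so the decomposition is invalid.

No — bags containing vertex 4 are not connected in the tree.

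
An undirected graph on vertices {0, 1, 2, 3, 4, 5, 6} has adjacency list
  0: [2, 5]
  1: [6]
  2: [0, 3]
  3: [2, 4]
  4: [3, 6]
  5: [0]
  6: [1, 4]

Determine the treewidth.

1

A width-1 tree decomposition is:
Bags: B1 = {0, 5}  B2 = {0, 2}  B3 = {2, 3}  B4 = {3, 4}  B5 = {4, 6}  B6 = {1, 6}
Tree: B1–B2, B2–B3, B3–B4, B4–B5, B5–B6
Each bag holds 2 vertices, so the decomposition has width 1, which upper-bounds the treewidth. Since G has at least one edge (e.g. 5–0), it is not an edgeless graph, so tw(G) ≥ 1. Combining the bounds, tw(G) = 1.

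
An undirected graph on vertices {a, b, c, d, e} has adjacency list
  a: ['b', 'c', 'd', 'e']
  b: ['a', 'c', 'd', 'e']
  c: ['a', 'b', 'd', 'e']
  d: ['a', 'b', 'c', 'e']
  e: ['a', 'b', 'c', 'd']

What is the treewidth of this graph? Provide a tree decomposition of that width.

With just one bag of size 5, the width is 5 − 1 = 4, so tw(G) ≤ 4. For the lower bound, the 5 vertices {a, b, c, d, e} are pairwise adjacent, and any tree decomposition puts a clique entirely inside one bag — forcing width ≥ 4. Combining the bounds, tw(G) = 4.

Treewidth 4.
Bags: B1 = {a, b, c, d, e}
Tree: (single bag)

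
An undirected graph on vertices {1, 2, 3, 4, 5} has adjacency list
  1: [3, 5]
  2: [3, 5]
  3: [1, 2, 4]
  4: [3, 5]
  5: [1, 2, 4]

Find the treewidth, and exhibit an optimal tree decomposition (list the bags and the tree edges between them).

Treewidth 2.
One optimal decomposition is:
Bags: B1 = {1, 3, 5}  B2 = {2, 3, 5}  B3 = {3, 4, 5}
Tree: B1–B2, B2–B3

Every bag has size at most 3, so the width is 3 − 1 = 2 and tw(G) ≤ 2. The edges 5–1–3–2–5 form a cycle, so G is not a tree and its treewidth is at least 2. Hence tw(G) = 2 exactly.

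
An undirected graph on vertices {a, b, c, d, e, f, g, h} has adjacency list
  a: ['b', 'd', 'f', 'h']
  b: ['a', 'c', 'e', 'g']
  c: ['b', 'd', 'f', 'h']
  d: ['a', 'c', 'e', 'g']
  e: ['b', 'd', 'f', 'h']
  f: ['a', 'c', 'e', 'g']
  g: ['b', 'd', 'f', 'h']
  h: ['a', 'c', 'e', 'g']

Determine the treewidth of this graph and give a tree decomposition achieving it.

Treewidth 4.
One such decomposition:
Bags: B1 = {b, c, d, f, h}  B2 = {b, d, e, f, h}  B3 = {b, d, f, g, h}  B4 = {a, b, d, f, h}
Tree: B1–B2, B2–B3, B3–B4

Each bag holds 5 vertices, so the decomposition has width 4, which upper-bounds the treewidth. For the lower bound: the 5 vertex sets {b,c}, {e,f}, {d,g}, {h}, {a} are disjoint, each induces a connected subgraph, and every pair is joined by at least one edge of G. Contracting each set to a single vertex therefore yields K_{5} as a minor, and since treewidth is minor-monotone, tw(G) ≥ tw(K_{5}) = 4. Combining the bounds, tw(G) = 4.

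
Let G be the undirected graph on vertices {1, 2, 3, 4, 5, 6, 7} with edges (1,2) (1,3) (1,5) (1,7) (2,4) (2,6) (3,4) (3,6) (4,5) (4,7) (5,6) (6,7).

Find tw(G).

A width-3 tree decomposition is:
Bags: B1 = {1, 2, 4, 6}  B2 = {1, 4, 6, 7}  B3 = {1, 4, 5, 6}  B4 = {1, 3, 4, 6}
Tree: B1–B2, B2–B3, B3–B4
Each bag holds 4 vertices, so the decomposition has width 3, which upper-bounds the treewidth. For the lower bound: the 4 vertex sets {2,6}, {1,7}, {4}, {5} are disjoint, each induces a connected subgraph, and every pair is joined by at least one edge of G. Contracting each set to a single vertex therefore yields K_{4} as a minor, and since treewidth is minor-monotone, tw(G) ≥ tw(K_{4}) = 3. Combining the bounds, tw(G) = 3.

3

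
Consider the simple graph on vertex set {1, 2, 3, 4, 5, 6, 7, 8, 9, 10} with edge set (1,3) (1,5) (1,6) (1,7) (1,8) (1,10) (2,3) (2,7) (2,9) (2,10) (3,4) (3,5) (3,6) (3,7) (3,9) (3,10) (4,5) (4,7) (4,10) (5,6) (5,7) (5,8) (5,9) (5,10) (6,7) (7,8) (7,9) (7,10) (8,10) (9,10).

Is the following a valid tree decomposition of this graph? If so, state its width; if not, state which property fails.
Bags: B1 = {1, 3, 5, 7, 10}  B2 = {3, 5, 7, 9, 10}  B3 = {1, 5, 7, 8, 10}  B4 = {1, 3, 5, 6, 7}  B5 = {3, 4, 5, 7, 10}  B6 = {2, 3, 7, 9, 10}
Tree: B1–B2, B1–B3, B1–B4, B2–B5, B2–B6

Vertex coverage: the bags together contain {1, 2, 3, 4, 5, 6, 7, 8, 9, 10}, the full vertex set. Edge coverage: each edge of G has both endpoints in at least one bag. Running intersection: for every vertex, the bags containing it form a connected subtree. All three properties hold, so this is a valid tree decomposition of width max|bag| − 1 = 4, and hence tw(G) ≤ 4.

Yes; width 4.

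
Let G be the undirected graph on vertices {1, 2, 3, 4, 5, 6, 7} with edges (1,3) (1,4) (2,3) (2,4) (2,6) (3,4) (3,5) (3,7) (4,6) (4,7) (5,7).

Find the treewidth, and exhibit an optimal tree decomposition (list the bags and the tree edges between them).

Every bag has size at most 3, so the width is 3 − 1 = 2 and tw(G) ≤ 2. For the lower bound, the 3 vertices {1, 3, 4} are pairwise adjacent, and any tree decomposition puts a clique entirely inside one bag — forcing width ≥ 2. Combining the bounds, tw(G) = 2.

Treewidth 2.
One such decomposition:
Bags: B1 = {3, 4, 7}  B2 = {3, 5, 7}  B3 = {2, 3, 4}  B4 = {1, 3, 4}  B5 = {2, 4, 6}
Tree: B1–B2, B1–B3, B3–B4, B3–B5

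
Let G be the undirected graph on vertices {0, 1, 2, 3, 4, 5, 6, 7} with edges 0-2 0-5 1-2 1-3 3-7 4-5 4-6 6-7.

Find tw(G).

A width-2 tree decomposition is:
Bags: B1 = {3, 6, 7}  B2 = {1, 3, 6}  B3 = {1, 2, 6}  B4 = {0, 2, 6}  B5 = {0, 5, 6}  B6 = {4, 5, 6}
Tree: B1–B2, B2–B3, B3–B4, B4–B5, B5–B6
The largest bag has 3 vertices, giving width 2; this decomposition certifies tw(G) ≤ 2. Since 6–7–3–1–2–0–5–4–6 is a cycle in G, G is not acyclic. Forests are exactly the graphs of treewidth ≤ 1, so tw(G) ≥ 2. Combining the bounds, tw(G) = 2.

2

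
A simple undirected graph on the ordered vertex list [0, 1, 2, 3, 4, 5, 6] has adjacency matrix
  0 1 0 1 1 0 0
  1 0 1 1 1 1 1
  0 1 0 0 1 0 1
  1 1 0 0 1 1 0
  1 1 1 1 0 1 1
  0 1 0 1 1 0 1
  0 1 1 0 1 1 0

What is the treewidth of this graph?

3

A width-3 tree decomposition is:
Bags: B1 = {1, 4, 5, 6}  B2 = {1, 3, 4, 5}  B3 = {1, 2, 4, 6}  B4 = {0, 1, 3, 4}
Tree: B1–B2, B1–B3, B2–B4
The largest bag has 4 vertices, giving width 3; this decomposition certifies tw(G) ≤ 3. On the other hand G contains the 4-clique {1, 2, 4, 6}. A clique must lie in a single bag of any decomposition, so no decomposition can have width below 3. Hence tw(G) = 3 exactly.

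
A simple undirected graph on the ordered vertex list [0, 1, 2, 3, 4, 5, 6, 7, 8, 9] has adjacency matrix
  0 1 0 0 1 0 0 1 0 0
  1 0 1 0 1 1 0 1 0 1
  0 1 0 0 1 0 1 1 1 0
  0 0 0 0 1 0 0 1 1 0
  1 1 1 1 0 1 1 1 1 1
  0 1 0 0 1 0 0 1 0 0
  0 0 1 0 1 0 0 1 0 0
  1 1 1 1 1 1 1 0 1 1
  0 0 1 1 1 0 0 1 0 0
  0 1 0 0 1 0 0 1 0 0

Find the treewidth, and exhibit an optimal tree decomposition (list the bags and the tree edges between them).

Treewidth 3.
One such decomposition:
Bags: B1 = {2, 4, 6, 7}  B2 = {2, 4, 7, 8}  B3 = {3, 4, 7, 8}  B4 = {1, 2, 4, 7}  B5 = {1, 4, 7, 9}  B6 = {0, 1, 4, 7}  B7 = {1, 4, 5, 7}
Tree: B1–B2, B2–B3, B1–B4, B4–B5, B4–B6, B5–B7

Each bag holds 4 vertices, so the decomposition has width 3, which upper-bounds the treewidth. Conversely, {2, 4, 7, 8} is a clique of size 4, and the vertices of any clique must share a bag in every tree decomposition; so some bag has ≥ 4 vertices and tw(G) ≥ 3. Hence tw(G) = 3 exactly.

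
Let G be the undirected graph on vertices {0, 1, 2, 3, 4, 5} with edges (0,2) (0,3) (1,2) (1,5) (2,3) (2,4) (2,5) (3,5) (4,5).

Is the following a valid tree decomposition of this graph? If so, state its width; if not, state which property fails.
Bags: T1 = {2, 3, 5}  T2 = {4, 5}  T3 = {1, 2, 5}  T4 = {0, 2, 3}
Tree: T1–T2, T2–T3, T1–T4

A tree decomposition must satisfy three properties: every vertex lies in some bag; for every edge, both endpoints lie together in some bag; and for every vertex, the bags containing it form a connected subtree. Here edge (2,4) lies in no bag, so the decomposition is invalid.

No — edge (2,4) lies in no bag.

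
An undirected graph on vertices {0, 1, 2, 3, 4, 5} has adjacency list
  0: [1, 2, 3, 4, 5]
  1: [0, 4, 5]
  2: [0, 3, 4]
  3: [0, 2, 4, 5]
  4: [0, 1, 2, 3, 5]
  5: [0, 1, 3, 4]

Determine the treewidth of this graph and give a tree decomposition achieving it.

Treewidth 3.
One such decomposition:
Bags: B1 = {0, 3, 4, 5}  B2 = {0, 2, 3, 4}  B3 = {0, 1, 4, 5}
Tree: B1–B2, B1–B3

Each bag holds 4 vertices, so the decomposition has width 3, which upper-bounds the treewidth. Conversely, {0, 1, 4, 5} is a clique of size 4, and the vertices of any clique must share a bag in every tree decomposition; so some bag has ≥ 4 vertices and tw(G) ≥ 3. Hence tw(G) = 3 exactly.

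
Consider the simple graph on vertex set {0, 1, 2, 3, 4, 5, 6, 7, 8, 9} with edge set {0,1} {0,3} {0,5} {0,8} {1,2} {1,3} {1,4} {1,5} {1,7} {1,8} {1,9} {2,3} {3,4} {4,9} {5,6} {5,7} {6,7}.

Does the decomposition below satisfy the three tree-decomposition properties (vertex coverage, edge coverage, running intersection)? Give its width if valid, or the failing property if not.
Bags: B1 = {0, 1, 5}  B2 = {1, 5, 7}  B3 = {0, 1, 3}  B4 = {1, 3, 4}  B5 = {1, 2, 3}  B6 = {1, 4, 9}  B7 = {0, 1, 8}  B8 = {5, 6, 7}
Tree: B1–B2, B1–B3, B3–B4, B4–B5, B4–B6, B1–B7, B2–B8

Checking the three conditions: (i) the bags cover all of {0, 1, 2, 3, 4, 5, 6, 7, 8, 9}; (ii) for each edge, some bag contains both endpoints; (iii) the bags containing any fixed vertex form a subtree. All hold, so the decomposition is valid with width 3 − 1 = 2.

Yes; width 2.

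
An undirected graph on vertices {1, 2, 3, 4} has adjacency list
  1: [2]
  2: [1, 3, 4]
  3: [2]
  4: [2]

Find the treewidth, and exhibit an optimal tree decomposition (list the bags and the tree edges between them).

Each bag holds 2 vertices, so the decomposition has width 1, which upper-bounds the treewidth. G has an edge, so its treewidth is at least 1. Hence tw(G) = 1 exactly.

Treewidth 1.
Bags: B1 = {1, 2}  B2 = {2, 4}  B3 = {2, 3}
Tree: B1–B2, B1–B3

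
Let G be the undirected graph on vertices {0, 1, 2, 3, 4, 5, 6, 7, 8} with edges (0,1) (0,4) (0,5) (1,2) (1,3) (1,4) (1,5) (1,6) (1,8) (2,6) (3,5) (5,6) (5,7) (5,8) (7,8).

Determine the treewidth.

2

A width-2 tree decomposition is:
Bags: B1 = {1, 5, 8}  B2 = {0, 1, 5}  B3 = {5, 7, 8}  B4 = {0, 1, 4}  B5 = {1, 5, 6}  B6 = {1, 2, 6}  B7 = {1, 3, 5}
Tree: B1–B2, B1–B3, B2–B4, B1–B5, B5–B6, B5–B7
Every bag has size at most 3, so the width is 3 − 1 = 2 and tw(G) ≤ 2. On the other hand G contains the 3-clique {1, 2, 6}. A clique must lie in a single bag of any decomposition, so no decomposition can have width below 2. The upper and lower bounds meet at 2, so that is the treewidth.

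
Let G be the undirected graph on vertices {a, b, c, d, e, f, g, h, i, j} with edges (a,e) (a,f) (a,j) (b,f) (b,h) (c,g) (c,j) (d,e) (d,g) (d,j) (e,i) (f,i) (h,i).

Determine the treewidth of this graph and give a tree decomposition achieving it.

Each bag holds 3 vertices, so the decomposition has width 2, which upper-bounds the treewidth. For the lower bound, G contains the cycle h–b–f–i–h, so G is not a forest; only forests have treewidth ≤ 1, hence tw(G) ≥ 2. Therefore the treewidth is 2.

Treewidth 2.
One optimal decomposition is:
Bags: B1 = {b, h, i}  B2 = {b, f, i}  B3 = {e, f, i}  B4 = {a, e, f}  B5 = {a, d, e}  B6 = {a, d, j}  B7 = {d, g, j}  B8 = {c, g, j}
Tree: B1–B2, B2–B3, B3–B4, B4–B5, B5–B6, B6–B7, B7–B8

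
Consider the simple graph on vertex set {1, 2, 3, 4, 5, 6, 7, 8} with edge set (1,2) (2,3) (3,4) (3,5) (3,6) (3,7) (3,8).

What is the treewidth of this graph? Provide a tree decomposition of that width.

Treewidth 1.
One such decomposition:
Bags: B1 = {2, 3}  B2 = {1, 2}  B3 = {3, 8}  B4 = {3, 5}  B5 = {3, 7}  B6 = {3, 4}  B7 = {3, 6}
Tree: B1–B2, B1–B3, B3–B4, B3–B5, B1–B6, B3–B7

The largest bag has 2 vertices, giving width 1; this decomposition certifies tw(G) ≤ 1. G has an edge, so its treewidth is at least 1. Combining the bounds, tw(G) = 1.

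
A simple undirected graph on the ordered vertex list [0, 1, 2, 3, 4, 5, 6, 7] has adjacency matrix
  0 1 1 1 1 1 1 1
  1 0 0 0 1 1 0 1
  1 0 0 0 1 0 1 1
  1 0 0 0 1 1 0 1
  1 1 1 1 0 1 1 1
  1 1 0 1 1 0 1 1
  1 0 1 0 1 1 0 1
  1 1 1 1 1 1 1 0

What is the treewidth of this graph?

4

A width-4 tree decomposition is:
Bags: B1 = {0, 2, 4, 6, 7}  B2 = {0, 4, 5, 6, 7}  B3 = {0, 1, 4, 5, 7}  B4 = {0, 3, 4, 5, 7}
Tree: B1–B2, B2–B3, B3–B4
The largest bag has 5 vertices, giving width 4; this decomposition certifies tw(G) ≤ 4. On the other hand G contains the 5-clique {0, 2, 4, 6, 7}. A clique must lie in a single bag of any decomposition, so no decomposition can have width below 4. Therefore the treewidth is 4.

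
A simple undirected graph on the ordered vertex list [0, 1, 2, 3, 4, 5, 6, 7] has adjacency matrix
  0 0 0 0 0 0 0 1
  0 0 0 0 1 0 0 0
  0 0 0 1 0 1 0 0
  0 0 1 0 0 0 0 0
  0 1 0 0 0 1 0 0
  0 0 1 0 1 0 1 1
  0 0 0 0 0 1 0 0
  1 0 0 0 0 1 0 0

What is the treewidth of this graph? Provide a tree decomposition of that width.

Treewidth 1.
One such decomposition:
Bags: B1 = {2, 5}  B2 = {2, 3}  B3 = {4, 5}  B4 = {1, 4}  B5 = {5, 6}  B6 = {5, 7}  B7 = {0, 7}
Tree: B1–B2, B1–B3, B3–B4, B1–B5, B5–B6, B6–B7

Each bag holds 2 vertices, so the decomposition has width 1, which upper-bounds the treewidth. G has an edge, so its treewidth is at least 1. Hence tw(G) = 1 exactly.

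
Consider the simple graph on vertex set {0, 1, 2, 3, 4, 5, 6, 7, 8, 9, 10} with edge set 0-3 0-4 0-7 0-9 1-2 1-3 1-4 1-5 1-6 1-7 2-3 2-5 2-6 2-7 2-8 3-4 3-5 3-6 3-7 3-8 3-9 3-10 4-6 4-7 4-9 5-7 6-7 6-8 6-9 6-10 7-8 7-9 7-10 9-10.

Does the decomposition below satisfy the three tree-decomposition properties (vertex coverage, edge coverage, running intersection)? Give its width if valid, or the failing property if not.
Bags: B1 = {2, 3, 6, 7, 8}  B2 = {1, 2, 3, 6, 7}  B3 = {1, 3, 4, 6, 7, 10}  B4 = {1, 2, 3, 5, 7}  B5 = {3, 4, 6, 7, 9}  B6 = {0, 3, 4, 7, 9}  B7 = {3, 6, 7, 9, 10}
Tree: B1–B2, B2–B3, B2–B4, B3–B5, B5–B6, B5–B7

A tree decomposition must satisfy three properties: every vertex lies in some bag; for every edge, both endpoints lie together in some bag; and for every vertex, the bags containing it form a connected subtree. Here bags containing vertex 10 are not connected in the tree, so the decomposition is invalid.

No — bags containing vertex 10 are not connected in the tree.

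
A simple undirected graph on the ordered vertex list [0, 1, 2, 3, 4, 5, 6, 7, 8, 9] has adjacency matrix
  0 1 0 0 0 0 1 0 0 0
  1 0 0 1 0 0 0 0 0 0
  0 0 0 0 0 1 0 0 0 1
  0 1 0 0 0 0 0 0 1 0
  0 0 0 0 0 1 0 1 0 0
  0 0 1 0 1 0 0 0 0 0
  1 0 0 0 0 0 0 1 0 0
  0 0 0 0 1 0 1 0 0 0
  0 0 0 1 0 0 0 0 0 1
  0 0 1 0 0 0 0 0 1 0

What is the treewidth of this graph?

2

A width-2 tree decomposition is:
Bags: B1 = {4, 6, 7}  B2 = {4, 5, 6}  B3 = {2, 5, 6}  B4 = {2, 6, 9}  B5 = {6, 8, 9}  B6 = {3, 6, 8}  B7 = {1, 3, 6}  B8 = {0, 1, 6}
Tree: B1–B2, B2–B3, B3–B4, B4–B5, B5–B6, B6–B7, B7–B8
The largest bag has 3 vertices, giving width 2; this decomposition certifies tw(G) ≤ 2. Since 6–7–4–5–2–9–8–3–1–0–6 is a cycle in G, G is not acyclic. Forests are exactly the graphs of treewidth ≤ 1, so tw(G) ≥ 2. Hence tw(G) = 2 exactly.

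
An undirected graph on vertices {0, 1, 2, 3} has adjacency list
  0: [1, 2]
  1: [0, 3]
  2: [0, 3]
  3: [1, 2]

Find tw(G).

2

A width-2 tree decomposition is:
Bags: B1 = {1, 2, 3}  B2 = {0, 1, 2}
Tree: B1–B2
Each bag holds 3 vertices, so the decomposition has width 2, which upper-bounds the treewidth. For the lower bound, G contains the cycle 1–3–2–0–1, so G is not a forest; only forests have treewidth ≤ 1, hence tw(G) ≥ 2. Combining the bounds, tw(G) = 2.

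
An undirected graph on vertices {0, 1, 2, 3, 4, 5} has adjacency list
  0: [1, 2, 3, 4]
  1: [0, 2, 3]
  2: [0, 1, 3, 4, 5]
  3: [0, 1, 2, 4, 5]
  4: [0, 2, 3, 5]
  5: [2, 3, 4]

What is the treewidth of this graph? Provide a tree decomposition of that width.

Every bag has size at most 4, so the width is 4 − 1 = 3 and tw(G) ≤ 3. For the lower bound, the 4 vertices {0, 1, 2, 3} are pairwise adjacent, and any tree decomposition puts a clique entirely inside one bag — forcing width ≥ 3. Therefore the treewidth is 3.

Treewidth 3.
One such decomposition:
Bags: B1 = {2, 3, 4, 5}  B2 = {0, 2, 3, 4}  B3 = {0, 1, 2, 3}
Tree: B1–B2, B2–B3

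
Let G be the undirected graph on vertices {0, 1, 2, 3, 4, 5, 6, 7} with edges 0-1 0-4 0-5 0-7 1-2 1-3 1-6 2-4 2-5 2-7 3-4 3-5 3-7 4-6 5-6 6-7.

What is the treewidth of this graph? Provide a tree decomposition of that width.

Treewidth 4.
One such decomposition:
Bags: B1 = {0, 1, 4, 5, 7}  B2 = {1, 3, 4, 5, 7}  B3 = {1, 4, 5, 6, 7}  B4 = {1, 2, 4, 5, 7}
Tree: B1–B2, B2–B3, B3–B4

Every bag has size at most 5, so the width is 5 − 1 = 4 and tw(G) ≤ 4. For the lower bound: the 5 vertex sets {0,1}, {3,4}, {6,7}, {5}, {2} are disjoint, each induces a connected subgraph, and every pair is joined by at least one edge of G. Contracting each set to a single vertex therefore yields K_{5} as a minor, and since treewidth is minor-monotone, tw(G) ≥ tw(K_{5}) = 4. Combining the bounds, tw(G) = 4.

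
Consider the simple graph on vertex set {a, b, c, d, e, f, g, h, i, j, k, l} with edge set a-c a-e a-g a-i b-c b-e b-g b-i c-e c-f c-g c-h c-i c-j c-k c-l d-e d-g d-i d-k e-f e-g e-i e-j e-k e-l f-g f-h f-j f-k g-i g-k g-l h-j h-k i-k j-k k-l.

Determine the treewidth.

4

A width-4 tree decomposition is:
Bags: B1 = {b, c, e, g, i}  B2 = {c, e, g, i, k}  B3 = {d, e, g, i, k}  B4 = {c, e, f, g, k}  B5 = {a, c, e, g, i}  B6 = {c, e, f, j, k}  B7 = {c, f, h, j, k}  B8 = {c, e, g, k, l}
Tree: B1–B2, B2–B3, B2–B4, B2–B5, B4–B6, B6–B7, B2–B8
Each bag holds 5 vertices, so the decomposition has width 4, which upper-bounds the treewidth. For the lower bound, the 5 vertices {d, e, g, i, k} are pairwise adjacent, and any tree decomposition puts a clique entirely inside one bag — forcing width ≥ 4. Hence tw(G) = 4 exactly.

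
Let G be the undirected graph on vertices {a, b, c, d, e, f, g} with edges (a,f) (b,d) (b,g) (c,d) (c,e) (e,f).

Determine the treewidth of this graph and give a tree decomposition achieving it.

Treewidth 1.
Bags: B1 = {b, g}  B2 = {b, d}  B3 = {c, d}  B4 = {c, e}  B5 = {e, f}  B6 = {a, f}
Tree: B1–B2, B2–B3, B3–B4, B4–B5, B5–B6

Every bag has size at most 2, so the width is 2 − 1 = 1 and tw(G) ≤ 1. Since G has at least one edge (e.g. g–b), it is not an edgeless graph, so tw(G) ≥ 1. Hence tw(G) = 1 exactly.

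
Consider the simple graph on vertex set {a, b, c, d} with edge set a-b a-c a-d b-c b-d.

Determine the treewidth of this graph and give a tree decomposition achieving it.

Each bag holds 3 vertices, so the decomposition has width 2, which upper-bounds the treewidth. On the other hand G contains the 3-clique {a, b, d}. A clique must lie in a single bag of any decomposition, so no decomposition can have width below 2. Hence tw(G) = 2 exactly.

Treewidth 2.
One optimal decomposition is:
Bags: B1 = {a, b, d}  B2 = {a, b, c}
Tree: B1–B2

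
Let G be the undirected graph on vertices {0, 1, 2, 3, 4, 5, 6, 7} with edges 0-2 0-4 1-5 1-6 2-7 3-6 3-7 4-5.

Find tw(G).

A width-2 tree decomposition is:
Bags: B1 = {0, 2, 4}  B2 = {2, 4, 5}  B3 = {1, 2, 5}  B4 = {1, 2, 6}  B5 = {2, 3, 6}  B6 = {2, 3, 7}
Tree: B1–B2, B2–B3, B3–B4, B4–B5, B5–B6
Each bag holds 3 vertices, so the decomposition has width 2, which upper-bounds the treewidth. Since 2–0–4–5–1–6–3–7–2 is a cycle in G, G is not acyclic. Forests are exactly the graphs of treewidth ≤ 1, so tw(G) ≥ 2. Therefore the treewidth is 2.

2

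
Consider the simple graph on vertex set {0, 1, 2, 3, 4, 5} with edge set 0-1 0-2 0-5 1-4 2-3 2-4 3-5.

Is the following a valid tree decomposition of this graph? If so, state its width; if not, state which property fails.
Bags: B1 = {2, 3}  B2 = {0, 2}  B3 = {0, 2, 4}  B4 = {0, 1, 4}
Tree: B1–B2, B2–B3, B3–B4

No — vertex 5 appears in no bag.

A tree decomposition must satisfy three properties: every vertex lies in some bag; for every edge, both endpoints lie together in some bag; and for every vertex, the bags containing it form a connected subtree. Here vertex 5 appears in no bag, so the decomposition is invalid.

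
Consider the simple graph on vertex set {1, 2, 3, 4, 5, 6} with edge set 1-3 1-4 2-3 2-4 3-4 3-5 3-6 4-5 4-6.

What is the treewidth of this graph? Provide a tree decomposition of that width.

Treewidth 2.
One such decomposition:
Bags: B1 = {3, 4, 6}  B2 = {1, 3, 4}  B3 = {3, 4, 5}  B4 = {2, 3, 4}
Tree: B1–B2, B1–B3, B2–B4

The largest bag has 3 vertices, giving width 2; this decomposition certifies tw(G) ≤ 2. For the lower bound, the 3 vertices {1, 3, 4} are pairwise adjacent, and any tree decomposition puts a clique entirely inside one bag — forcing width ≥ 2. Combining the bounds, tw(G) = 2.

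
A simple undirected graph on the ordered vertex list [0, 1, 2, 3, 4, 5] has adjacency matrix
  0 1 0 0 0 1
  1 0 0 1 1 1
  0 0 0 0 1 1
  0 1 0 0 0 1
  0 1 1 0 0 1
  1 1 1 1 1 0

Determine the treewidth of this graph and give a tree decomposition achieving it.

Treewidth 2.
One such decomposition:
Bags: B1 = {1, 3, 5}  B2 = {0, 1, 5}  B3 = {1, 4, 5}  B4 = {2, 4, 5}
Tree: B1–B2, B1–B3, B3–B4

Each bag holds 3 vertices, so the decomposition has width 2, which upper-bounds the treewidth. Conversely, {0, 1, 5} is a clique of size 3, and the vertices of any clique must share a bag in every tree decomposition; so some bag has ≥ 3 vertices and tw(G) ≥ 2. Therefore the treewidth is 2.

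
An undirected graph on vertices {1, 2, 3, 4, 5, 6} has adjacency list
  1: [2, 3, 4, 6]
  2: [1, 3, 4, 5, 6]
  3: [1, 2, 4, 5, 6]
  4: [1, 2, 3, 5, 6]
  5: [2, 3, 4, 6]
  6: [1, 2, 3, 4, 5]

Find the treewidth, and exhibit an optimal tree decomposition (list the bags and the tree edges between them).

Every bag has size at most 5, so the width is 5 − 1 = 4 and tw(G) ≤ 4. For the lower bound, the 5 vertices {1, 2, 3, 4, 6} are pairwise adjacent, and any tree decomposition puts a clique entirely inside one bag — forcing width ≥ 4. Hence tw(G) = 4 exactly.

Treewidth 4.
One such decomposition:
Bags: B1 = {2, 3, 4, 5, 6}  B2 = {1, 2, 3, 4, 6}
Tree: B1–B2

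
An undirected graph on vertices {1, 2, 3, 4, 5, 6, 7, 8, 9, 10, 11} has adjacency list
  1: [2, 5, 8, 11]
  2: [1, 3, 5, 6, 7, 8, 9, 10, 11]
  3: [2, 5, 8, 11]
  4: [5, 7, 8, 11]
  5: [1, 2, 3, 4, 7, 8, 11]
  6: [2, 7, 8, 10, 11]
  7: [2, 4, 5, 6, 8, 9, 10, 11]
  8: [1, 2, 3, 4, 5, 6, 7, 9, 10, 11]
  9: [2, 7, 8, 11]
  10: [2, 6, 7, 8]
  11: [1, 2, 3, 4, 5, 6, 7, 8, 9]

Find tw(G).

4

A width-4 tree decomposition is:
Bags: B1 = {2, 6, 7, 8, 11}  B2 = {2, 7, 8, 9, 11}  B3 = {2, 5, 7, 8, 11}  B4 = {2, 3, 5, 8, 11}  B5 = {4, 5, 7, 8, 11}  B6 = {2, 6, 7, 8, 10}  B7 = {1, 2, 5, 8, 11}
Tree: B1–B2, B1–B3, B3–B4, B3–B5, B1–B6, B4–B7
Every bag has size at most 5, so the width is 5 − 1 = 4 and tw(G) ≤ 4. Conversely, {2, 6, 7, 8, 10} is a clique of size 5, and the vertices of any clique must share a bag in every tree decomposition; so some bag has ≥ 5 vertices and tw(G) ≥ 4. Therefore the treewidth is 4.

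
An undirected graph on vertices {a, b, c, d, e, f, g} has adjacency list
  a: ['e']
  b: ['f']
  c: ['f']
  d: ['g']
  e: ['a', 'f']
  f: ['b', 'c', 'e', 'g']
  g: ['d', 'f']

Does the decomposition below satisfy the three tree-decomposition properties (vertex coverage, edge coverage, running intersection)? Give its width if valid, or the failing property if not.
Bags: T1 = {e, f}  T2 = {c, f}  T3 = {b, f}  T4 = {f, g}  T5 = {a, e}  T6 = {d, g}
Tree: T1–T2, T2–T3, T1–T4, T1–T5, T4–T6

Vertex coverage: the bags together contain {a, b, c, d, e, f, g}, the full vertex set. Edge coverage: each edge of G has both endpoints in at least one bag. Running intersection: for every vertex, the bags containing it form a connected subtree. All three properties hold, so this is a valid tree decomposition of width max|bag| − 1 = 1, and hence tw(G) ≤ 1.

Yes; width 1.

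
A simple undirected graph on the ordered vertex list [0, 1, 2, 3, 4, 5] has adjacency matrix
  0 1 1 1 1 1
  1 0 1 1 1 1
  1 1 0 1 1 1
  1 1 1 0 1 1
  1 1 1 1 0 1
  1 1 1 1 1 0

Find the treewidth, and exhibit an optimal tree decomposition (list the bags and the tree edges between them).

A single bag containing all 6 vertices is trivially a valid decomposition of width 5. For the lower bound, the 6 vertices {0, 1, 2, 3, 4, 5} are pairwise adjacent, and any tree decomposition puts a clique entirely inside one bag — forcing width ≥ 5. Combining the bounds, tw(G) = 5.

Treewidth 5.
One optimal decomposition is:
Bags: B1 = {0, 1, 2, 3, 4, 5}
Tree: (single bag)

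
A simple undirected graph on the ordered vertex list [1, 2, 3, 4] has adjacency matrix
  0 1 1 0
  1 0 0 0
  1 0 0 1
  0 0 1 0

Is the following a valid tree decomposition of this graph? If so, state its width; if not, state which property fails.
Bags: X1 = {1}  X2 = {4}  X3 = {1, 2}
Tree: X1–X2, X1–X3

A tree decomposition must satisfy three properties: every vertex lies in some bag; for every edge, both endpoints lie together in some bag; and for every vertex, the bags containing it form a connected subtree. Here vertex 3 appears in no bag, so the decomposition is invalid.

No — vertex 3 appears in no bag.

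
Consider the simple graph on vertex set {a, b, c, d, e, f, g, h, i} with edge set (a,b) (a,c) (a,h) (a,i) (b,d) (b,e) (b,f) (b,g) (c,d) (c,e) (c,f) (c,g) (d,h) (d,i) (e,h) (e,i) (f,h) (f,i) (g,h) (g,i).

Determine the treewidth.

4

A width-4 tree decomposition is:
Bags: B1 = {a, b, c, h, i}  B2 = {b, c, d, h, i}  B3 = {b, c, e, h, i}  B4 = {b, c, g, h, i}  B5 = {b, c, f, h, i}
Tree: B1–B2, B2–B3, B3–B4, B4–B5
The largest bag has 5 vertices, giving width 4; this decomposition certifies tw(G) ≤ 4. For the lower bound: the 5 vertex sets {a,h}, {d,i}, {b,e}, {c}, {g} are disjoint, each induces a connected subgraph, and every pair is joined by at least one edge of G. Contracting each set to a single vertex therefore yields K_{5} as a minor, and since treewidth is minor-monotone, tw(G) ≥ tw(K_{5}) = 4. Combining the bounds, tw(G) = 4.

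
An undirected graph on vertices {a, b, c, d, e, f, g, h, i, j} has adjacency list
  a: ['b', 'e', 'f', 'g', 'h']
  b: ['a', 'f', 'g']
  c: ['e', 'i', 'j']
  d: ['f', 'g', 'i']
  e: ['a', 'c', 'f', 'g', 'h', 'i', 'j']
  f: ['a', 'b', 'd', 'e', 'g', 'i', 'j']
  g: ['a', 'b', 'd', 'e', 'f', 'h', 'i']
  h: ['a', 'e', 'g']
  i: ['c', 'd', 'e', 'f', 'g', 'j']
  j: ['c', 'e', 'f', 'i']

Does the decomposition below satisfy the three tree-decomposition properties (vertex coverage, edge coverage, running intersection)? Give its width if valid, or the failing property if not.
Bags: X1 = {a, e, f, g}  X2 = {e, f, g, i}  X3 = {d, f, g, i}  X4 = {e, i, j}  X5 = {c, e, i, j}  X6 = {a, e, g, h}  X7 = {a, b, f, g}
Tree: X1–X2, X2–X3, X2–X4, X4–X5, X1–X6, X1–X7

A tree decomposition must satisfy three properties: every vertex lies in some bag; for every edge, both endpoints lie together in some bag; and for every vertex, the bags containing it form a connected subtree. Here edge (f,j) lies in no bag, so the decomposition is invalid.

No — edge (f,j) lies in no bag.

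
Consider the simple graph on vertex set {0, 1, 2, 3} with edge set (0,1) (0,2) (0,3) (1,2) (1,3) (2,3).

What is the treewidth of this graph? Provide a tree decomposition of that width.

Treewidth 3.
Bags: B1 = {0, 1, 2, 3}
Tree: (single bag)

With just one bag of size 4, the width is 4 − 1 = 3, so tw(G) ≤ 3. On the other hand G contains the 4-clique {0, 1, 2, 3}. A clique must lie in a single bag of any decomposition, so no decomposition can have width below 3. Hence tw(G) = 3 exactly.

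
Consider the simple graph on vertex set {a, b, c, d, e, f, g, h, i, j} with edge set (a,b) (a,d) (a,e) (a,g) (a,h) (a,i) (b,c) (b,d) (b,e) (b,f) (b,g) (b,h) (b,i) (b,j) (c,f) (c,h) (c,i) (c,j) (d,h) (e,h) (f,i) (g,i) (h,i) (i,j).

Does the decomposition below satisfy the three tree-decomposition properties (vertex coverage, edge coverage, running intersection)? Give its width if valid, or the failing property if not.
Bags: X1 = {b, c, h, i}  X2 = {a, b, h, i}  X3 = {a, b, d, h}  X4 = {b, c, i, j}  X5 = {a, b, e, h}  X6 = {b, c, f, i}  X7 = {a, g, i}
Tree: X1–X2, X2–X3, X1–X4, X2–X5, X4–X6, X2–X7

No — edge (b,g) lies in no bag.

A tree decomposition must satisfy three properties: every vertex lies in some bag; for every edge, both endpoints lie together in some bag; and for every vertex, the bags containing it form a connected subtree. Here edge (b,g) lies in no bag, so the decomposition is invalid.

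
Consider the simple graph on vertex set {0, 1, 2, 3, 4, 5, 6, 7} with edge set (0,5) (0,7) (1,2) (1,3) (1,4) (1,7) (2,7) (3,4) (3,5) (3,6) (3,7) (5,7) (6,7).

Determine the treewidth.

A width-2 tree decomposition is:
Bags: B1 = {3, 5, 7}  B2 = {1, 3, 7}  B3 = {1, 3, 4}  B4 = {3, 6, 7}  B5 = {0, 5, 7}  B6 = {1, 2, 7}
Tree: B1–B2, B2–B3, B1–B4, B1–B5, B2–B6
Every bag has size at most 3, so the width is 3 − 1 = 2 and tw(G) ≤ 2. Conversely, {1, 3, 4} is a clique of size 3, and the vertices of any clique must share a bag in every tree decomposition; so some bag has ≥ 3 vertices and tw(G) ≥ 2. Combining the bounds, tw(G) = 2.

2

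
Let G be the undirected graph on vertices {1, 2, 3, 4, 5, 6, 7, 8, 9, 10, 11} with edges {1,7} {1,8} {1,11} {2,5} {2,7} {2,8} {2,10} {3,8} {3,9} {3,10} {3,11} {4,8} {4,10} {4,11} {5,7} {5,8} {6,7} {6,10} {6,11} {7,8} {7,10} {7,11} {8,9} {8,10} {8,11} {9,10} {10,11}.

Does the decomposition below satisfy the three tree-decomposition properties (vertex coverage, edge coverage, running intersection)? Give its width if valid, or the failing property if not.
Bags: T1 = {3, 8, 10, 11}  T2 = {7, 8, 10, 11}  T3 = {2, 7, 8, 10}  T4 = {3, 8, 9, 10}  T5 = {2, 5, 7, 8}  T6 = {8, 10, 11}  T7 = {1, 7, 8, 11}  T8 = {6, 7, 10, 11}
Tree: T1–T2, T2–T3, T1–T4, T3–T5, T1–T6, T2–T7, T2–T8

A tree decomposition must satisfy three properties: every vertex lies in some bag; for every edge, both endpoints lie together in some bag; and for every vertex, the bags containing it form a connected subtree. Here vertex 4 appears in no bag, so the decomposition is invalid.

No — vertex 4 appears in no bag.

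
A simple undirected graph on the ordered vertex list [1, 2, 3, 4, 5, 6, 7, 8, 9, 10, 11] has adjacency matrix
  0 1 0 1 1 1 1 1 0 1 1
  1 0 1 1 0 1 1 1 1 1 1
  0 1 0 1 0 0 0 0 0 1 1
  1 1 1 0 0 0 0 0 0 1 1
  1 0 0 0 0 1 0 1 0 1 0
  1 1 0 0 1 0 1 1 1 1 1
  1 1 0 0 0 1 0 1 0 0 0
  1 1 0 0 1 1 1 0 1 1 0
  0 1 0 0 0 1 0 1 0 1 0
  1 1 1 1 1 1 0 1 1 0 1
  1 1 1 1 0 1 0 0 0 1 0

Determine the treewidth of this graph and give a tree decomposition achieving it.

Every bag has size at most 5, so the width is 5 − 1 = 4 and tw(G) ≤ 4. On the other hand G contains the 5-clique {1, 2, 6, 8, 10}. A clique must lie in a single bag of any decomposition, so no decomposition can have width below 4. Therefore the treewidth is 4.

Treewidth 4.
One optimal decomposition is:
Bags: B1 = {1, 2, 6, 8, 10}  B2 = {1, 2, 6, 7, 8}  B3 = {1, 2, 6, 10, 11}  B4 = {1, 5, 6, 8, 10}  B5 = {2, 6, 8, 9, 10}  B6 = {1, 2, 4, 10, 11}  B7 = {2, 3, 4, 10, 11}
Tree: B1–B2, B1–B3, B1–B4, B1–B5, B3–B6, B6–B7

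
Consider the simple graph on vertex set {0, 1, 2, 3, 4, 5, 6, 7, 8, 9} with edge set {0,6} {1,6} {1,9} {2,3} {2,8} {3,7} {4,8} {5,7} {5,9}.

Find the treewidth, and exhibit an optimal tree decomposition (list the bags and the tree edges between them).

Treewidth 1.
One optimal decomposition is:
Bags: B1 = {0, 6}  B2 = {1, 6}  B3 = {1, 9}  B4 = {5, 9}  B5 = {5, 7}  B6 = {3, 7}  B7 = {2, 3}  B8 = {2, 8}  B9 = {4, 8}
Tree: B1–B2, B2–B3, B3–B4, B4–B5, B5–B6, B6–B7, B7–B8, B8–B9

Each bag holds 2 vertices, so the decomposition has width 1, which upper-bounds the treewidth. Since G has at least one edge (e.g. 0–6), it is not an edgeless graph, so tw(G) ≥ 1. Therefore the treewidth is 1.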